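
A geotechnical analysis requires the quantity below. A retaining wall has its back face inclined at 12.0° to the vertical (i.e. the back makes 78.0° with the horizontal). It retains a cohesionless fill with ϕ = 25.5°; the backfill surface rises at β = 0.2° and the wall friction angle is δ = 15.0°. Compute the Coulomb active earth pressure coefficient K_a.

0.453

K_a = sin²(α+φ) / [sin²α · sin(α−δ) · (1 + √{sin(φ+δ)sin(φ−β) / (sin(α−δ)sin(α+β))})²].
With α = 78.0°, φ = 25.5°, δ = 15.0°, β = 0.2°: K_a = 0.4534.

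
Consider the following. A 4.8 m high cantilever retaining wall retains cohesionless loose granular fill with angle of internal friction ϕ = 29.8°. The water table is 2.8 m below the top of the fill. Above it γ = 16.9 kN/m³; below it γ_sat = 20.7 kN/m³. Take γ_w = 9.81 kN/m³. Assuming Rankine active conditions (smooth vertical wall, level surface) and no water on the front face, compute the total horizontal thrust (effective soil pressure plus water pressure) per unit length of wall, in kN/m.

K_a = tan²(45° − φ/2) = 0.3360.
γ' = 20.7 − 9.81 = 10.89 kN/m³. Depth below WT = 2.0 m.
σ'_h at WT = K_a γ d_w = 15.90 kPa; at base = 15.90 + K_a γ' × 2.0 = 23.22 kPa.
P₁ (0–2.8 m) = ½×15.90×2.8 = 22.26. P₂ (2.8–4.8 m) = ½(15.90+23.22)×2.0 = 39.12.
P_w = ½ γ_w h₂² = 0.5×9.81×2.0² = 19.62. Total = 22.26+39.12+19.62 = 81.00 kN/m.

81.0 kN/m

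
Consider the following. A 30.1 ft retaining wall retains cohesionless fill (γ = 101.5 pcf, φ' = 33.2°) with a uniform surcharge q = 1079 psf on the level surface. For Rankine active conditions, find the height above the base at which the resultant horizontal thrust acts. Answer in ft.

K_a = 0.2924.
Triangular part P₁ = ½K_aγH² = 13440 at H/3 = 10.03 ft; rectangular part P₂ = K_a q H = 9495 at H/2 = 15.05 ft.
ȳ = (P₁·10.03 + P₂·15.05)/(P₁+P₂) = 12.11 ft.

12.1 ft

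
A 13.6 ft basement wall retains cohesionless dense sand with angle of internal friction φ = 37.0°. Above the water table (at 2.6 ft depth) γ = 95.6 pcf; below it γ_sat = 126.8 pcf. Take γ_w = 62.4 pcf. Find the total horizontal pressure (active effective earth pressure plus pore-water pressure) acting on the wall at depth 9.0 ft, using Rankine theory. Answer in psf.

564 psf

K_a = (1 − sin φ)/(1 + sin φ) = 0.2486.
γ' = 126.8 − 62.4 = 64.40 pcf.
Effective vertical stress at 9.0 ft: σ'_v = 95.6×2.6 + 64.40×6.40 = 660.7 psf.
σ'_h = K_a σ'_v = 0.2486 × 660.7 = 164.2 psf; u = γ_w × 6.40 = 399.4 psf.
Total σ_h = 164.2 + 399.4 = 563.6 psf.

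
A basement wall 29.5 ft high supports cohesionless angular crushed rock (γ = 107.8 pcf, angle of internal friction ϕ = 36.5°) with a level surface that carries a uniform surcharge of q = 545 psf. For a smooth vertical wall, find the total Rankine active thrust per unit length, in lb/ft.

16000 lb/ft

K_a = tan²(45° − φ/2) = 0.2541.
Soil triangle: ½ K_a γ H² = 0.5×0.2541×107.8×29.5² = 11920 lb/ft.
Surcharge rectangle: K_a q H = 0.2541×545×29.5 = 4085 lb/ft.
Total = 11920 + 4085 = 16000 lb/ft.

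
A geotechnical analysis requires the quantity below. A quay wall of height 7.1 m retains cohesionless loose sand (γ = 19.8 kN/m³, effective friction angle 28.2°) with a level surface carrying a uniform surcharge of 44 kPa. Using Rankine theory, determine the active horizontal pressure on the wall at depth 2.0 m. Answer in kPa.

K_a = (1 − sin φ)/(1 + sin φ) = 0.3582.
σ_v = γz + q = 19.8 × 2.0 + 44 = 83.60 kPa.
σ_h = K_a σ_v = 0.3582 × 83.60 = 29.94 kPa.

29.9 kPa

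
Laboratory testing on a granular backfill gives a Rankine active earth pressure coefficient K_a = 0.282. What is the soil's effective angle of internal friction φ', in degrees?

K_a = tan²(45° − φ/2) ⇒ 45° − φ/2 = arctan(√0.282) = 27.97°.
φ = 2(45° − 27.97°) = 34.06°.

34.1°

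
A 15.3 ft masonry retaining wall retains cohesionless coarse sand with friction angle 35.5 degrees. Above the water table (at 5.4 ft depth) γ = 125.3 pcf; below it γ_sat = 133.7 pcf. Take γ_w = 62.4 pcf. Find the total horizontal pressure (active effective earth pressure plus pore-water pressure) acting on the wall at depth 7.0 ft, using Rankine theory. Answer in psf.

K_a = (1 − sin φ)/(1 + sin φ) = 0.2653.
γ' = 133.7 − 62.4 = 71.30 pcf.
Effective vertical stress at 7.0 ft: σ'_v = 125.3×5.4 + 71.30×1.60 = 790.7 psf.
σ'_h = K_a σ'_v = 0.2653 × 790.7 = 209.7 psf; u = γ_w × 1.60 = 99.84 psf.
Total σ_h = 209.7 + 99.84 = 309.6 psf.

310 psf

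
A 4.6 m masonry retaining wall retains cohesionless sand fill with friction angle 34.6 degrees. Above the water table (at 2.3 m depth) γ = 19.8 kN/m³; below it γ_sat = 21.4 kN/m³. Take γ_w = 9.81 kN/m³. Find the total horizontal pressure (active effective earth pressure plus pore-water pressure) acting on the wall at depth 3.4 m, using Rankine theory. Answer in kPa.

26.9 kPa

K_a = (1 − sin φ)/(1 + sin φ) = 0.2756.
γ' = 21.4 − 9.81 = 11.59 kN/m³.
Effective vertical stress at 3.4 m: σ'_v = 19.8×2.3 + 11.59×1.10 = 58.29 kPa.
σ'_h = K_a σ'_v = 0.2756 × 58.29 = 16.07 kPa; u = γ_w × 1.10 = 10.79 kPa.
Total σ_h = 16.07 + 10.79 = 26.86 kPa.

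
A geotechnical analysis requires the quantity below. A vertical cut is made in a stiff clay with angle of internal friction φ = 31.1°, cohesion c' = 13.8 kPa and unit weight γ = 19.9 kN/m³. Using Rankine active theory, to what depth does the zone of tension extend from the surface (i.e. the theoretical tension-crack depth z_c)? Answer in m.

K_a = tan²(45° − 31.1°/2) = 0.3188; √K_a = 0.5646.
The active pressure is zero where K_a γ z = 2c√K_a, so z_c = 2c/(γ√K_a) = 2×13.8/(19.9×0.5646) = 2.456 m.

2.46 m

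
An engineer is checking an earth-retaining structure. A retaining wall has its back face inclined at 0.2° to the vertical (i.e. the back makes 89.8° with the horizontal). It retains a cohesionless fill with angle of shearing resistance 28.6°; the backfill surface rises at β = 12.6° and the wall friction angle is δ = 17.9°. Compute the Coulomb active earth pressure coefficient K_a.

K_a = sin²(α+φ) / [sin²α · sin(α−δ) · (1 + √{sin(φ+δ)sin(φ−β) / (sin(α−δ)sin(α+β))})²].
With α = 89.8°, φ = 28.6°, δ = 17.9°, β = 12.6°: K_a = 0.3798.

0.380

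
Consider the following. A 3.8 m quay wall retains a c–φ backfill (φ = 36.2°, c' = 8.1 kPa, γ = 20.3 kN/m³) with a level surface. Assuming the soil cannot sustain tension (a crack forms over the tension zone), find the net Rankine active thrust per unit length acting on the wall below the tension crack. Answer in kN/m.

K_a = 0.2574; √K_a = 0.5073.
Tension-crack depth z_c = 2c/(γ√K_a) = 2×8.1/(20.3×0.5073) = 1.573 m.
σ_a at base = K_a γ H − 2c√K_a = 0.2574×20.3×3.8 − 2×8.1×0.5073 = 11.64 kPa.
P_a = ½ × 11.64 × (H − z_c) = 0.5×11.64×2.227 = 12.96 kN/m.

13.0 kN/m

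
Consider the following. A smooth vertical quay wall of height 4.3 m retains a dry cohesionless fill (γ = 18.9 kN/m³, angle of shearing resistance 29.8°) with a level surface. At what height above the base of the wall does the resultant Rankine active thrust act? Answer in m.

K_a = 0.3360.
The pressure distribution is triangular, so the resultant acts at H/3 above the base = 4.3/3 = 1.433 m.

1.43 m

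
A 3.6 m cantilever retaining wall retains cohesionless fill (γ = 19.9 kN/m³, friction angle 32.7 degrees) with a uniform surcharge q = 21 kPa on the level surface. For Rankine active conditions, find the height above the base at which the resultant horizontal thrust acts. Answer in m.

1.42 m

K_a = 0.2985.
Triangular part P₁ = ½K_aγH² = 38.49 at H/3 = 1.200 m; rectangular part P₂ = K_a q H = 22.57 at H/2 = 1.800 m.
ȳ = (P₁·1.200 + P₂·1.800)/(P₁+P₂) = 1.422 m.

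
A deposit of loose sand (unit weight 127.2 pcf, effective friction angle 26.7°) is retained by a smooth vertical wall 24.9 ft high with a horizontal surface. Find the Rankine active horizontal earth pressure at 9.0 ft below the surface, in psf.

435 psf

K_a = (1 − sin φ)/(1 + sin φ) = 0.3800.
σ_h = K_a γ z = 0.3800 × 127.2 × 9.0 = 435.0 psf.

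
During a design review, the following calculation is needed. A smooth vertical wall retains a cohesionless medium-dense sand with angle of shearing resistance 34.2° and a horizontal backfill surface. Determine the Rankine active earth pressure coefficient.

K_a = (1 − sin φ)/(1 + sin φ) = (1 − sin 34.2°)/(1 + sin 34.2°) = 0.2803.

0.280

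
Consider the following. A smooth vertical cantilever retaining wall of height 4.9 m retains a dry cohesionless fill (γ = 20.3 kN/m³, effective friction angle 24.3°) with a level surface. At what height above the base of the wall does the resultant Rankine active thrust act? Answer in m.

K_a = 0.4169.
The pressure distribution is triangular, so the resultant acts at H/3 above the base = 4.9/3 = 1.633 m.

1.63 m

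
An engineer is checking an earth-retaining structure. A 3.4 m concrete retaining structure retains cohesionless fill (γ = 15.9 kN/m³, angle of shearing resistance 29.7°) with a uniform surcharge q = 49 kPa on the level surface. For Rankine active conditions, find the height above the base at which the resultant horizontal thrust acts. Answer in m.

K_a = 0.3374.
Triangular part P₁ = ½K_aγH² = 31.01 at H/3 = 1.133 m; rectangular part P₂ = K_a q H = 56.21 at H/2 = 1.700 m.
ȳ = (P₁·1.133 + P₂·1.700)/(P₁+P₂) = 1.499 m.

1.50 m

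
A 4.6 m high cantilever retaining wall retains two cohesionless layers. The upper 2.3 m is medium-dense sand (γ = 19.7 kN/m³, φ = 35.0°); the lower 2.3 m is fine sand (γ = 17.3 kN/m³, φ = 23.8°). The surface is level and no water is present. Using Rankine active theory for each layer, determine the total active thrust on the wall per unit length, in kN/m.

77.9 kN/m

K_a1 = tan²(45°−35.0°/2) = 0.2710; K_a2 = tan²(45°−23.8°/2) = 0.4250.
Layer 1: σ at base = K_a1 γ₁ h₁ = 12.28 kPa; P₁ = ½×12.28×2.3 = 14.12.
Layer 2: σ_v at top = γ₁h₁ = 45.31; σ_h top = K_a2×45.31 = 19.26; σ_h base = K_a2×(45.31+17.3×2.3) = 36.16.
P₂ = ½(19.26+36.16)×2.3 = 63.73. Total P_a = 14.12+63.73 = 77.85 kN/m.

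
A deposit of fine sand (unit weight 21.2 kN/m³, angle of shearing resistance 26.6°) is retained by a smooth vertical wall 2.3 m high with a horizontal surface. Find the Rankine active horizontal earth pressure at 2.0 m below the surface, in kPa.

K_a = (1 − sin φ)/(1 + sin φ) = 0.3814.
σ_h = K_a γ z = 0.3814 × 21.2 × 2.0 = 16.17 kPa.

16.2 kPa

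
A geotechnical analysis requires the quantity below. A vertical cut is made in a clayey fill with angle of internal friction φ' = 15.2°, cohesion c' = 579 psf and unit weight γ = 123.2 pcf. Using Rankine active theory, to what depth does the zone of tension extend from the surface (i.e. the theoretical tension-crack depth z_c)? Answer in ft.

12.3 ft

K_a = tan²(45° − 15.2°/2) = 0.5845; √K_a = 0.7646.
The active pressure is zero where K_a γ z = 2c√K_a, so z_c = 2c/(γ√K_a) = 2×579/(123.2×0.7646) = 12.29 ft.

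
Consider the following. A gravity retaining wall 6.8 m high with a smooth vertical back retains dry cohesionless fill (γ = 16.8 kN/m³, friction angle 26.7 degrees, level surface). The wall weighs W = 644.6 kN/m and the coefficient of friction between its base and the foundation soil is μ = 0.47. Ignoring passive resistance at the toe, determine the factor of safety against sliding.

K_a = tan²(45° − 26.7°/2) = 0.3800.
P_a = ½K_aγH² = 0.5×0.3800×16.8×6.8² = 147.6 kN/m, acting at H/3 = 2.267 m above the base.
FS_sliding = μW / P_a = 0.47×644.6 / 147.6 = 2.053.

2.05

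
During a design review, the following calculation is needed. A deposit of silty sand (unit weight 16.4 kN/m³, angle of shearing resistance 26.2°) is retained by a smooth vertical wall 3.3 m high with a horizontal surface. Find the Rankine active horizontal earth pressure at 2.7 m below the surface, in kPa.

17.2 kPa

K_a = (1 − sin φ)/(1 + sin φ) = 0.3874.
σ_h = K_a γ z = 0.3874 × 16.4 × 2.7 = 17.16 kPa.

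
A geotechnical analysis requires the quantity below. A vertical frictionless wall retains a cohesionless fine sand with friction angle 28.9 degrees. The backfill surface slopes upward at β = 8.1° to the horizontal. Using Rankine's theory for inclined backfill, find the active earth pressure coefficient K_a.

K_a = cos β · (cos β − √(cos²β − cos²φ)) / (cos β + √(cos²β − cos²φ)).
cos β = 0.9900, cos φ = 0.8755, √(cos²β − cos²φ) = 0.4623.
K_a = 0.9900 × (0.9900 − 0.4623)/(0.9900 + 0.4623) = 0.3598.

0.360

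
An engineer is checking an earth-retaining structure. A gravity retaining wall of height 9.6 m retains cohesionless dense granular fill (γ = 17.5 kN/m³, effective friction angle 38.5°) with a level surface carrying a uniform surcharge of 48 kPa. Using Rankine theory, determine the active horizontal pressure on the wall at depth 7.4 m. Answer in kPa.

41.3 kPa

K_a = (1 − sin φ)/(1 + sin φ) = 0.2327.
σ_v = γz + q = 17.5 × 7.4 + 48 = 177.5 kPa.
σ_h = K_a σ_v = 0.2327 × 177.5 = 41.30 kPa.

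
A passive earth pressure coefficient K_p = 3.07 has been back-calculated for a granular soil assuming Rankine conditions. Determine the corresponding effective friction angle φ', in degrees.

K_p = (1+sin φ)/(1−sin φ) ⇒ sin φ = (K_p − 1)/(K_p + 1) = 0.5086.
φ = arcsin(0.5086) = 30.57°.

30.6°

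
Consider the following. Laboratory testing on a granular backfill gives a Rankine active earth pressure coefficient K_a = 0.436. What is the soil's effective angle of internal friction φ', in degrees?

K_a = tan²(45° − φ/2) ⇒ 45° − φ/2 = arctan(√0.436) = 33.44°.
φ = 2(45° − 33.44°) = 23.13°.

23.1°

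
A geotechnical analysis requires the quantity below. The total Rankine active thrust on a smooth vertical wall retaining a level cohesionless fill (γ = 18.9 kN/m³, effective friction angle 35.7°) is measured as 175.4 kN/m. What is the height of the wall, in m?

K_a = 0.2630. P_a = ½ K_a γ H² ⇒ H = √(2P_a/(K_a γ)).
H = √(2×175.4/(0.2630×18.9)) = 8.401 m.

8.40 m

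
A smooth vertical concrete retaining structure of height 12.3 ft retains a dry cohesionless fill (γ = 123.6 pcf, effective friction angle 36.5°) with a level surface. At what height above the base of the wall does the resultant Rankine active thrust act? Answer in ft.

K_a = 0.2541.
The pressure distribution is triangular, so the resultant acts at H/3 above the base = 12.3/3 = 4.100 ft.

4.10 ft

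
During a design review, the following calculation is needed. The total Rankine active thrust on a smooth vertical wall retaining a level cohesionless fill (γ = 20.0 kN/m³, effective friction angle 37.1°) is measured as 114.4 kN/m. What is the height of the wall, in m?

K_a = 0.2475. P_a = ½ K_a γ H² ⇒ H = √(2P_a/(K_a γ)).
H = √(2×114.4/(0.2475×20.0)) = 6.799 m.

6.80 m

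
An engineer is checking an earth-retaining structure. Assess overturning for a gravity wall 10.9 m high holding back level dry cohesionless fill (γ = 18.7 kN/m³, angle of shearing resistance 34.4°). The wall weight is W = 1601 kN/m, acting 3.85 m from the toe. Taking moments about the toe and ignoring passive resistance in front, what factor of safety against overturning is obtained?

5.49

K_a = tan²(45° − 34.4°/2) = 0.2780.
P_a = ½K_aγH² = 0.5×0.2780×18.7×10.9² = 308.8 kN/m, acting at H/3 = 3.633 m above the base.
Overturning moment M_o = P_a × H/3 = 308.8 × 3.633 = 1122.
Resisting moment M_r = W × 3.85 = 1601 × 3.85 = 6164.
FS_overturning = M_r/M_o = 6164/1122 = 5.494.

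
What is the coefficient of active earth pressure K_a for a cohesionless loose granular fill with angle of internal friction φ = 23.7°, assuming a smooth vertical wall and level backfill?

0.427

K_a = tan²(45° − φ/2) = tan²(33.15°) = 0.4266.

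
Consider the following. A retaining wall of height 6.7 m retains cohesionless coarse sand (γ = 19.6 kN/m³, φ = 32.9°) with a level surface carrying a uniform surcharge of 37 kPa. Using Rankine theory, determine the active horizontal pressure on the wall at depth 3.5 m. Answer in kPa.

K_a = (1 − sin φ)/(1 + sin φ) = 0.2960.
σ_v = γz + q = 19.6 × 3.5 + 37 = 105.6 kPa.
σ_h = K_a σ_v = 0.2960 × 105.6 = 31.26 kPa.

31.3 kPa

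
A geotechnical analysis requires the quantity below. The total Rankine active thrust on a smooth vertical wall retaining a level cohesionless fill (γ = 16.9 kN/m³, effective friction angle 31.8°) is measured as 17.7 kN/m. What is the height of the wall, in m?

2.60 m

K_a = 0.3098. P_a = ½ K_a γ H² ⇒ H = √(2P_a/(K_a γ)).
H = √(2×17.7/(0.3098×16.9)) = 2.600 m.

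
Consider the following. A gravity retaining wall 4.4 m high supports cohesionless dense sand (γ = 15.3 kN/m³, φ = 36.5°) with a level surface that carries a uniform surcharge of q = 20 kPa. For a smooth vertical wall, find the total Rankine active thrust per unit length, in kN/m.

60.0 kN/m

K_a = tan²(45° − φ/2) = 0.2541.
Soil triangle: ½ K_a γ H² = 0.5×0.2541×15.3×4.4² = 37.63 kN/m.
Surcharge rectangle: K_a q H = 0.2541×20×4.4 = 22.36 kN/m.
Total = 37.63 + 22.36 = 59.98 kN/m.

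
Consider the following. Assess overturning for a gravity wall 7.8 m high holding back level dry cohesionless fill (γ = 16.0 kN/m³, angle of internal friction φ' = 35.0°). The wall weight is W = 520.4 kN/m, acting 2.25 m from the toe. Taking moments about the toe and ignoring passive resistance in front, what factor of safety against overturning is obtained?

3.41

K_a = tan²(45° − 35.0°/2) = 0.2710.
P_a = ½K_aγH² = 0.5×0.2710×16.0×7.8² = 131.9 kN/m, acting at H/3 = 2.600 m above the base.
Overturning moment M_o = P_a × H/3 = 131.9 × 2.600 = 342.9.
Resisting moment M_r = W × 2.25 = 520.4 × 2.25 = 1171.
FS_overturning = M_r/M_o = 1171/342.9 = 3.414.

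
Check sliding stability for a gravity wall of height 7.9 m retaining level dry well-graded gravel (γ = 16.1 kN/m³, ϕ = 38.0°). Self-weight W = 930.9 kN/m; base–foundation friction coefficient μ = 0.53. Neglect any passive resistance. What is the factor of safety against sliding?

4.13

K_a = tan²(45° − 38.0°/2) = 0.2379.
P_a = ½K_aγH² = 0.5×0.2379×16.1×7.9² = 119.5 kN/m, acting at H/3 = 2.633 m above the base.
FS_sliding = μW / P_a = 0.53×930.9 / 119.5 = 4.128.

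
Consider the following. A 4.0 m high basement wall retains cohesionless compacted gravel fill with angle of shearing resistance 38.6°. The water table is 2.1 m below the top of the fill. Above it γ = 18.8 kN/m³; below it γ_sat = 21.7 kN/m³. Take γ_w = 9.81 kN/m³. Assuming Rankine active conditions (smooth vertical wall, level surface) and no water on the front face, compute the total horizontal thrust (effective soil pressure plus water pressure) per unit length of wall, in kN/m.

49.7 kN/m

K_a = tan²(45° − φ/2) = 0.2316.
γ' = 21.7 − 9.81 = 11.89 kN/m³. Depth below WT = 1.9 m.
σ'_h at WT = K_a γ d_w = 9.144 kPa; at base = 9.144 + K_a γ' × 1.9 = 14.38 kPa.
P₁ (0–2.1 m) = ½×9.144×2.1 = 9.602. P₂ (2.1–4.0 m) = ½(9.144+14.38)×1.9 = 22.35.
P_w = ½ γ_w h₂² = 0.5×9.81×1.9² = 17.71. Total = 9.602+22.35+17.71 = 49.65 kN/m.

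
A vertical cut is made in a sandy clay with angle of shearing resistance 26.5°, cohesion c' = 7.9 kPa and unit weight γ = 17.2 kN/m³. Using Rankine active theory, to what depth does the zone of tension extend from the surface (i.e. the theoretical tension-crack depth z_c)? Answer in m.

K_a = tan²(45° − 26.5°/2) = 0.3829; √K_a = 0.6188.
The active pressure is zero where K_a γ z = 2c√K_a, so z_c = 2c/(γ√K_a) = 2×7.9/(17.2×0.6188) = 1.484 m.

1.48 m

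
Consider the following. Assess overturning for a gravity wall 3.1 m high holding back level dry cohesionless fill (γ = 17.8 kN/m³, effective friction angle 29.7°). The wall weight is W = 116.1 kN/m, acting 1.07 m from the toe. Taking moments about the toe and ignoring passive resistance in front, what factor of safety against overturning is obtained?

K_a = tan²(45° − 29.7°/2) = 0.3374.
P_a = ½K_aγH² = 0.5×0.3374×17.8×3.1² = 28.86 kN/m, acting at H/3 = 1.033 m above the base.
Overturning moment M_o = P_a × H/3 = 28.86 × 1.033 = 29.82.
Resisting moment M_r = W × 1.07 = 116.1 × 1.07 = 124.2.
FS_overturning = M_r/M_o = 124.2/29.82 = 4.166.

4.17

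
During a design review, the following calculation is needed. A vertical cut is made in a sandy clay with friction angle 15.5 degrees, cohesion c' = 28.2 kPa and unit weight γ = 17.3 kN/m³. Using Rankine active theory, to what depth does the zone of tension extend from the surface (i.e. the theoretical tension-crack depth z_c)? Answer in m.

K_a = tan²(45° − 15.5°/2) = 0.5782; √K_a = 0.7604.
The active pressure is zero where K_a γ z = 2c√K_a, so z_c = 2c/(γ√K_a) = 2×28.2/(17.3×0.7604) = 4.287 m.

4.29 m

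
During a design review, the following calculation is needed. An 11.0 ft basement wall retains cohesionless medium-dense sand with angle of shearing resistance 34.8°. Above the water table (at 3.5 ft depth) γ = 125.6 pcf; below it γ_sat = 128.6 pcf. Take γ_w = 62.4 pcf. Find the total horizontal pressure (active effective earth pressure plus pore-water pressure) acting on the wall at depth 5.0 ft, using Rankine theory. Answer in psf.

241 psf

K_a = (1 − sin φ)/(1 + sin φ) = 0.2733.
γ' = 128.6 − 62.4 = 66.20 pcf.
Effective vertical stress at 5.0 ft: σ'_v = 125.6×3.5 + 66.20×1.50 = 538.9 psf.
σ'_h = K_a σ'_v = 0.2733 × 538.9 = 147.3 psf; u = γ_w × 1.50 = 93.60 psf.
Total σ_h = 147.3 + 93.60 = 240.9 psf.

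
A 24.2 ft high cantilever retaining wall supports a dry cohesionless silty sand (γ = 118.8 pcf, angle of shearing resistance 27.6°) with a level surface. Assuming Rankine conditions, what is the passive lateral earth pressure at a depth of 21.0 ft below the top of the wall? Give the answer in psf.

6800 psf

K_p = (1 + sin φ)/(1 − sin φ) = 2.726.
σ_h = K_p γ z = 2.726 × 118.8 × 21.0 = 6802 psf.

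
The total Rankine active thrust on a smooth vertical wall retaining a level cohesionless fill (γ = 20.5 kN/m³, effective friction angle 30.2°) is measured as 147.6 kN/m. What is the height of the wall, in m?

6.60 m

K_a = 0.3307. P_a = ½ K_a γ H² ⇒ H = √(2P_a/(K_a γ)).
H = √(2×147.6/(0.3307×20.5)) = 6.599 m.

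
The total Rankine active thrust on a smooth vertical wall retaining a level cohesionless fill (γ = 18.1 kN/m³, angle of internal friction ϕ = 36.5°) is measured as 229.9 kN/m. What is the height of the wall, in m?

10.00 m

K_a = 0.2541. P_a = ½ K_a γ H² ⇒ H = √(2P_a/(K_a γ)).
H = √(2×229.9/(0.2541×18.1)) = 10.000 m.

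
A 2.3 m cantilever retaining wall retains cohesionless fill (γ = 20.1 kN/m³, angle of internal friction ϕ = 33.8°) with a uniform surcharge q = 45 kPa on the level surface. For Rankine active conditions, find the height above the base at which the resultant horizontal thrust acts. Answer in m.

1.02 m

K_a = 0.2851.
Triangular part P₁ = ½K_aγH² = 15.16 at H/3 = 0.7667 m; rectangular part P₂ = K_a q H = 29.51 at H/2 = 1.150 m.
ȳ = (P₁·0.7667 + P₂·1.150)/(P₁+P₂) = 1.020 m.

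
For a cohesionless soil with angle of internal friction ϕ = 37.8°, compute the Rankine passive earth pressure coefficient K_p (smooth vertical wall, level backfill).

K_p = (1 + sin φ)/(1 − sin φ) = tan²(45° + 37.8°/2) = 4.167.

4.17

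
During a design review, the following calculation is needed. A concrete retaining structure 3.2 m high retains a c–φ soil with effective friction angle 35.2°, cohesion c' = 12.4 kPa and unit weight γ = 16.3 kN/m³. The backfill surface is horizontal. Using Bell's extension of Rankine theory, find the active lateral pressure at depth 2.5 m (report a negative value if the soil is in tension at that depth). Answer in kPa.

K_a = (1 − sin φ)/(1 + sin φ) = 0.2687.
σ_a = K_a γ z − 2c√K_a = 0.2687×16.3×2.5 − 2×12.4×0.5184 = -1.906 kPa.

-1.91 kPa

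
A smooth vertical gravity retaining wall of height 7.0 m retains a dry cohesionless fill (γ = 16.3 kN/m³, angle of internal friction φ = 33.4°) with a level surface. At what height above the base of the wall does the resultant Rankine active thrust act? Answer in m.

2.33 m

K_a = 0.2899.
The pressure distribution is triangular, so the resultant acts at H/3 above the base = 7.0/3 = 2.333 m.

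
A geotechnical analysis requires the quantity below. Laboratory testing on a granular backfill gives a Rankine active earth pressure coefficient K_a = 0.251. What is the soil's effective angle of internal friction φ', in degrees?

K_a = tan²(45° − φ/2) ⇒ 45° − φ/2 = arctan(√0.251) = 26.61°.
φ = 2(45° − 26.61°) = 36.78°.

36.8°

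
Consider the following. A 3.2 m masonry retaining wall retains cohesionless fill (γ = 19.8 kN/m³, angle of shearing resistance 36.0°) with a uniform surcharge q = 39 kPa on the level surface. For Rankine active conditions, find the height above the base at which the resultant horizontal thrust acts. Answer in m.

K_a = 0.2596.
Triangular part P₁ = ½K_aγH² = 26.32 at H/3 = 1.067 m; rectangular part P₂ = K_a q H = 32.40 at H/2 = 1.600 m.
ȳ = (P₁·1.067 + P₂·1.600)/(P₁+P₂) = 1.361 m.

1.36 m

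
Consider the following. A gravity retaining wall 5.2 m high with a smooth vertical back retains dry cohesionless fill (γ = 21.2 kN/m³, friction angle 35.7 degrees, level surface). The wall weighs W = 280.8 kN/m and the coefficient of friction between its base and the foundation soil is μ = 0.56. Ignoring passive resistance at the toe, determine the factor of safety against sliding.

K_a = tan²(45° − 35.7°/2) = 0.2630.
P_a = ½K_aγH² = 0.5×0.2630×21.2×5.2² = 75.38 kN/m, acting at H/3 = 1.733 m above the base.
FS_sliding = μW / P_a = 0.56×280.8 / 75.38 = 2.086.

2.09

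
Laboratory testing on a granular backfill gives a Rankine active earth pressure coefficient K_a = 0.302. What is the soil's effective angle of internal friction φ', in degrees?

32.4°

K_a = tan²(45° − φ/2) ⇒ 45° − φ/2 = arctan(√0.302) = 28.79°.
φ = 2(45° − 28.79°) = 32.42°.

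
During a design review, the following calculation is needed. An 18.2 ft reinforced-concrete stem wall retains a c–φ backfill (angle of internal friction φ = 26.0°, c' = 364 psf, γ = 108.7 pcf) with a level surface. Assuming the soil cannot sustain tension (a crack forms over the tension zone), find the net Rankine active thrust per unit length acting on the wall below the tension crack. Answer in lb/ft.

K_a = 0.3905; √K_a = 0.6249.
Tension-crack depth z_c = 2c/(γ√K_a) = 2×364/(108.7×0.6249) = 10.72 ft.
σ_a at base = K_a γ H − 2c√K_a = 0.3905×108.7×18.2 − 2×364×0.6249 = 317.6 psf.
P_a = ½ × 317.6 × (H − z_c) = 0.5×317.6×7.482 = 1188 lb/ft.

1190 lb/ft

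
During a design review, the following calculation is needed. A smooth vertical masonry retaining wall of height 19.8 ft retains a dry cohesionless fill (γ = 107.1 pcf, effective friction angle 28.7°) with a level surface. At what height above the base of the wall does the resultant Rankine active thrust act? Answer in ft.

K_a = 0.3511.
The pressure distribution is triangular, so the resultant acts at H/3 above the base = 19.8/3 = 6.600 ft.

6.60 ft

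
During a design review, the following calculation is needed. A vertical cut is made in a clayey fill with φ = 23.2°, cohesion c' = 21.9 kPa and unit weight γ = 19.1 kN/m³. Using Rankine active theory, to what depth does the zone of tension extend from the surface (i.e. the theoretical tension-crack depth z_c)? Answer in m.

3.48 m

K_a = tan²(45° − 23.2°/2) = 0.4348; √K_a = 0.6594.
The active pressure is zero where K_a γ z = 2c√K_a, so z_c = 2c/(γ√K_a) = 2×21.9/(19.1×0.6594) = 3.478 m.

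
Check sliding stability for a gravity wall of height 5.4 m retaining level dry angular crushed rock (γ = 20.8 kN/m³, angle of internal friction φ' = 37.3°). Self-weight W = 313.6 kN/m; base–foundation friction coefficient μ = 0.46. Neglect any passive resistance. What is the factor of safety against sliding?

K_a = tan²(45° − 37.3°/2) = 0.2453.
P_a = ½K_aγH² = 0.5×0.2453×20.8×5.4² = 74.40 kN/m, acting at H/3 = 1.800 m above the base.
FS_sliding = μW / P_a = 0.46×313.6 / 74.40 = 1.939.

1.94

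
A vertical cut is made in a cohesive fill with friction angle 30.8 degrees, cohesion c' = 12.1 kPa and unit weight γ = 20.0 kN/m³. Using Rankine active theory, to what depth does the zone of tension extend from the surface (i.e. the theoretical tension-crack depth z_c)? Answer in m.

2.13 m

K_a = tan²(45° − 30.8°/2) = 0.3227; √K_a = 0.5681.
The active pressure is zero where K_a γ z = 2c√K_a, so z_c = 2c/(γ√K_a) = 2×12.1/(20.0×0.5681) = 2.130 m.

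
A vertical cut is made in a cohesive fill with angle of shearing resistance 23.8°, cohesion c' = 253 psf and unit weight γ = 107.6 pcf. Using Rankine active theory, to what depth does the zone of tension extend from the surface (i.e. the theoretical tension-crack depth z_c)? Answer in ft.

7.21 ft

K_a = tan²(45° − 23.8°/2) = 0.4250; √K_a = 0.6519.
The active pressure is zero where K_a γ z = 2c√K_a, so z_c = 2c/(γ√K_a) = 2×253/(107.6×0.6519) = 7.214 ft.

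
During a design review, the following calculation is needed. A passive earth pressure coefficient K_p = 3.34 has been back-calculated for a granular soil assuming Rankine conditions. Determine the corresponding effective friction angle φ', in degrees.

K_p = (1+sin φ)/(1−sin φ) ⇒ sin φ = (K_p − 1)/(K_p + 1) = 0.5392.
φ = arcsin(0.5392) = 32.63°.

32.6°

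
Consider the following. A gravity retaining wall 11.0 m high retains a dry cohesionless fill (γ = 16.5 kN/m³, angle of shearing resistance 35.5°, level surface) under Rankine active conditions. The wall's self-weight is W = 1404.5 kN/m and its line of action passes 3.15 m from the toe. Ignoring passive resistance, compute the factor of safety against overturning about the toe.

4.56

K_a = tan²(45° − 35.5°/2) = 0.2653.
P_a = ½K_aγH² = 0.5×0.2653×16.5×11.0² = 264.8 kN/m, acting at H/3 = 3.667 m above the base.
Overturning moment M_o = P_a × H/3 = 264.8 × 3.667 = 970.9.
Resisting moment M_r = W × 3.15 = 1404.5 × 3.15 = 4424.
FS_overturning = M_r/M_o = 4424/970.9 = 4.557.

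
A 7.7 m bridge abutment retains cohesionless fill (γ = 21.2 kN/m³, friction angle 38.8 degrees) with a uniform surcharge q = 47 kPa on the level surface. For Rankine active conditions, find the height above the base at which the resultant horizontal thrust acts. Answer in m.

K_a = 0.2296.
Triangular part P₁ = ½K_aγH² = 144.3 at H/3 = 2.567 m; rectangular part P₂ = K_a q H = 83.08 at H/2 = 3.850 m.
ȳ = (P₁·2.567 + P₂·3.850)/(P₁+P₂) = 3.036 m.

3.04 m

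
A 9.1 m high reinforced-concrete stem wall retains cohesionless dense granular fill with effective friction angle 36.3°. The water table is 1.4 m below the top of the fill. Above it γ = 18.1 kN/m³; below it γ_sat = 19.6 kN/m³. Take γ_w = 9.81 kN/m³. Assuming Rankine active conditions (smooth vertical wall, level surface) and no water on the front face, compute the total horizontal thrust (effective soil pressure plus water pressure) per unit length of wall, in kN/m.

K_a = tan²(45° − φ/2) = 0.2563.
γ' = 19.6 − 9.81 = 9.790 kN/m³. Depth below WT = 7.7 m.
σ'_h at WT = K_a γ d_w = 6.494 kPa; at base = 6.494 + K_a γ' × 7.7 = 25.81 kPa.
P₁ (0–1.4 m) = ½×6.494×1.4 = 4.546. P₂ (1.4–9.1 m) = ½(6.494+25.81)×7.7 = 124.4.
P_w = ½ γ_w h₂² = 0.5×9.81×7.7² = 290.8. Total = 4.546+124.4+290.8 = 419.7 kN/m.

420 kN/m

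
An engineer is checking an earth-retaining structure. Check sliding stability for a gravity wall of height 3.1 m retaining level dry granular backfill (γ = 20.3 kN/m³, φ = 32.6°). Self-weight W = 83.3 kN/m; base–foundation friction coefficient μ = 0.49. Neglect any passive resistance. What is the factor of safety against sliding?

1.40

K_a = tan²(45° − 32.6°/2) = 0.2997.
P_a = ½K_aγH² = 0.5×0.2997×20.3×3.1² = 29.24 kN/m, acting at H/3 = 1.033 m above the base.
FS_sliding = μW / P_a = 0.49×83.3 / 29.24 = 1.396.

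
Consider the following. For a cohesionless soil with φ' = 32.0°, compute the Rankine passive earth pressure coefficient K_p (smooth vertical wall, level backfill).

3.25

K_p = (1 + sin φ)/(1 − sin φ) = tan²(45° + 32.0°/2) = 3.255.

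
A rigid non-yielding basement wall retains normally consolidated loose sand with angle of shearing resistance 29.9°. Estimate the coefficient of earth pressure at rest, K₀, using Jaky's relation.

0.502

K₀ = 1 − sin φ' = 1 − sin 29.9° = 0.5015.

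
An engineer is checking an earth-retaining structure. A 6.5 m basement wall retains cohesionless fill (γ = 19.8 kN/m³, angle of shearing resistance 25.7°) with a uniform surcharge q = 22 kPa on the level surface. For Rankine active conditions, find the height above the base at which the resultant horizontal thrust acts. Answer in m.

2.44 m

K_a = 0.3950.
Triangular part P₁ = ½K_aγH² = 165.2 at H/3 = 2.167 m; rectangular part P₂ = K_a q H = 56.49 at H/2 = 3.250 m.
ȳ = (P₁·2.167 + P₂·3.250)/(P₁+P₂) = 2.443 m.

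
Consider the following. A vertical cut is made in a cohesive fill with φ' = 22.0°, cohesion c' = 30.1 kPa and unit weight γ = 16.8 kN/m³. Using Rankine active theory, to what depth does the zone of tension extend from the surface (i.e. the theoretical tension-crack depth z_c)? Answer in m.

5.31 m

K_a = tan²(45° − 22.0°/2) = 0.4550; √K_a = 0.6745.
The active pressure is zero where K_a γ z = 2c√K_a, so z_c = 2c/(γ√K_a) = 2×30.1/(16.8×0.6745) = 5.313 m.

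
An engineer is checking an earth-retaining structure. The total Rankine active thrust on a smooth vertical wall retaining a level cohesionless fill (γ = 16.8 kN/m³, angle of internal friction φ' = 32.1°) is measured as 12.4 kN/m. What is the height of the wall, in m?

K_a = 0.3060. P_a = ½ K_a γ H² ⇒ H = √(2P_a/(K_a γ)).
H = √(2×12.4/(0.3060×16.8)) = 2.196 m.

2.20 m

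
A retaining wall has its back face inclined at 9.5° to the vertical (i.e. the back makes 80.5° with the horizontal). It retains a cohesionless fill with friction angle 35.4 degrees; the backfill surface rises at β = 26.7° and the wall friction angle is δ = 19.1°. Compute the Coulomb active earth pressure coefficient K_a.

0.495

K_a = sin²(α+φ) / [sin²α · sin(α−δ) · (1 + √{sin(φ+δ)sin(φ−β) / (sin(α−δ)sin(α+β))})²].
With α = 80.5°, φ = 35.4°, δ = 19.1°, β = 26.7°: K_a = 0.4952.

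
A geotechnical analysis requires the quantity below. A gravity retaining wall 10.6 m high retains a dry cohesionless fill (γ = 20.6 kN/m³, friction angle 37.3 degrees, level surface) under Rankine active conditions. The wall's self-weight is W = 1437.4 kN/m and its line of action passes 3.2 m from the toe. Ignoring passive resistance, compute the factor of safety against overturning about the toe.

K_a = tan²(45° − 37.3°/2) = 0.2453.
P_a = ½K_aγH² = 0.5×0.2453×20.6×10.6² = 283.9 kN/m, acting at H/3 = 3.533 m above the base.
Overturning moment M_o = P_a × H/3 = 283.9 × 3.533 = 1003.
Resisting moment M_r = W × 3.2 = 1437.4 × 3.2 = 4600.
FS_overturning = M_r/M_o = 4600/1003 = 4.585.

4.58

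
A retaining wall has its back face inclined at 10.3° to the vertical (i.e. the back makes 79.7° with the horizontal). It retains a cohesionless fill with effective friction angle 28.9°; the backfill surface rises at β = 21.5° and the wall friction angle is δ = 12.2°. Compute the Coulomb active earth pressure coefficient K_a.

K_a = sin²(α+φ) / [sin²α · sin(α−δ) · (1 + √{sin(φ+δ)sin(φ−β) / (sin(α−δ)sin(α+β))})²].
With α = 79.7°, φ = 28.9°, δ = 12.2°, β = 21.5°: K_a = 0.5892.

0.589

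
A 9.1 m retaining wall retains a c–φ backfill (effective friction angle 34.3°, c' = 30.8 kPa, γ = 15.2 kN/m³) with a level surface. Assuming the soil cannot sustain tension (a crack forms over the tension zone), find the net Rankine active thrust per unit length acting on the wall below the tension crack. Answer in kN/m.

K_a = 0.2792; √K_a = 0.5284.
Tension-crack depth z_c = 2c/(γ√K_a) = 2×30.8/(15.2×0.5284) = 7.670 m.
σ_a at base = K_a γ H − 2c√K_a = 0.2792×15.2×9.1 − 2×30.8×0.5284 = 6.067 kPa.
P_a = ½ × 6.067 × (H − z_c) = 0.5×6.067×1.430 = 4.337 kN/m.

4.34 kN/m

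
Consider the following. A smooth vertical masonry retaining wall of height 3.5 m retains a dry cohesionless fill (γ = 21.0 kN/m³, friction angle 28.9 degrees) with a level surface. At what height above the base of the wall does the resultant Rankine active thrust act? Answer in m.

K_a = 0.3484.
The pressure distribution is triangular, so the resultant acts at H/3 above the base = 3.5/3 = 1.167 m.

1.17 m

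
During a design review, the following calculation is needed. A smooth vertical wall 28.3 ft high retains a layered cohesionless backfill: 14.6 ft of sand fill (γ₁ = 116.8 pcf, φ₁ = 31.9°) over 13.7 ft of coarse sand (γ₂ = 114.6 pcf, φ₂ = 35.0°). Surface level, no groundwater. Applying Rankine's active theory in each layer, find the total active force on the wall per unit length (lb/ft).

13100 lb/ft

K_a1 = tan²(45°−31.9°/2) = 0.3085; K_a2 = tan²(45°−35.0°/2) = 0.2710.
Layer 1: σ at base = K_a1 γ₁ h₁ = 526.1 psf; P₁ = ½×526.1×14.6 = 3841.
Layer 2: σ_v at top = γ₁h₁ = 1705; σ_h top = K_a2×1705 = 462.1; σ_h base = K_a2×(1705+114.6×13.7) = 887.6.
P₂ = ½(462.1+887.6)×13.7 = 9245. Total P_a = 3841+9245 = 13090 lb/ft.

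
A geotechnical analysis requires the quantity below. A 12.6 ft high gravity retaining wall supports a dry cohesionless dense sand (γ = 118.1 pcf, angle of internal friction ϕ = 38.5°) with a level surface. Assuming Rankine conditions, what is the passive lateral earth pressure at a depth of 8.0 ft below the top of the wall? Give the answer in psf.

K_p = (1 + sin φ)/(1 − sin φ) = 4.298.
σ_h = K_p γ z = 4.298 × 118.1 × 8.0 = 4061 psf.

4060 psf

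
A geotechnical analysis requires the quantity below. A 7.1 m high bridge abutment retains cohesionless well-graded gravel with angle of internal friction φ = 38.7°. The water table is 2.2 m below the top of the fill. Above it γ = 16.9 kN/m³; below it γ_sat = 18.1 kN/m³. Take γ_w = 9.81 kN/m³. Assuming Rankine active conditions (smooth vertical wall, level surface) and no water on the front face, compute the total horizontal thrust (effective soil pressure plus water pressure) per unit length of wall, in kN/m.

K_a = tan²(45° − φ/2) = 0.2306.
γ' = 18.1 − 9.81 = 8.290 kN/m³. Depth below WT = 4.9 m.
σ'_h at WT = K_a γ d_w = 8.573 kPa; at base = 8.573 + K_a γ' × 4.9 = 17.94 kPa.
P₁ (0–2.2 m) = ½×8.573×2.2 = 9.430. P₂ (2.2–7.1 m) = ½(8.573+17.94)×4.9 = 64.96.
P_w = ½ γ_w h₂² = 0.5×9.81×4.9² = 117.8. Total = 9.430+64.96+117.8 = 192.2 kN/m.

192 kN/m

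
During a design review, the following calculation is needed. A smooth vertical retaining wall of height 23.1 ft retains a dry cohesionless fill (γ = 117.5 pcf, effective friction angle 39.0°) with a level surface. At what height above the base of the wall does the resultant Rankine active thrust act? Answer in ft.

K_a = 0.2275.
The pressure distribution is triangular, so the resultant acts at H/3 above the base = 23.1/3 = 7.700 ft.

7.70 ft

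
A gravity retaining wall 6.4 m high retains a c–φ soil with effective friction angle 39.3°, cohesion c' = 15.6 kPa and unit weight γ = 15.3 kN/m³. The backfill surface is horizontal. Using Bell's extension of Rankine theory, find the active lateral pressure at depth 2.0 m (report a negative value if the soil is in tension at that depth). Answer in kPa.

K_a = (1 − sin φ)/(1 + sin φ) = 0.2245.
σ_a = K_a γ z − 2c√K_a = 0.2245×15.3×2.0 − 2×15.6×0.4738 = -7.913 kPa.

-7.91 kPa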